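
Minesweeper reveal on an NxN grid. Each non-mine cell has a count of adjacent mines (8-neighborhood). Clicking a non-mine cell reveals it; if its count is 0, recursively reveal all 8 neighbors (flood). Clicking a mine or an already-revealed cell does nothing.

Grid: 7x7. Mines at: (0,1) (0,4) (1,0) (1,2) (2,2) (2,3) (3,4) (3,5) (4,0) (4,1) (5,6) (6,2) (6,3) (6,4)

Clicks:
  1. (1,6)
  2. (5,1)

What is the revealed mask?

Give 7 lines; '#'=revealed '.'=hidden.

Click 1 (1,6) count=0: revealed 6 new [(0,5) (0,6) (1,5) (1,6) (2,5) (2,6)] -> total=6
Click 2 (5,1) count=3: revealed 1 new [(5,1)] -> total=7

Answer: .....##
.....##
.....##
.......
.......
.#.....
.......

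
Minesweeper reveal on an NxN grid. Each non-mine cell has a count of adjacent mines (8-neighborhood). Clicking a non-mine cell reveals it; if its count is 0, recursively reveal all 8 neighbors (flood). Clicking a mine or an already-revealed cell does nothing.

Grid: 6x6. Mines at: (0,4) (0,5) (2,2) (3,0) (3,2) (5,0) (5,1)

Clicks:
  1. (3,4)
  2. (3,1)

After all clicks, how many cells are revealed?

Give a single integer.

Answer: 18

Derivation:
Click 1 (3,4) count=0: revealed 17 new [(1,3) (1,4) (1,5) (2,3) (2,4) (2,5) (3,3) (3,4) (3,5) (4,2) (4,3) (4,4) (4,5) (5,2) (5,3) (5,4) (5,5)] -> total=17
Click 2 (3,1) count=3: revealed 1 new [(3,1)] -> total=18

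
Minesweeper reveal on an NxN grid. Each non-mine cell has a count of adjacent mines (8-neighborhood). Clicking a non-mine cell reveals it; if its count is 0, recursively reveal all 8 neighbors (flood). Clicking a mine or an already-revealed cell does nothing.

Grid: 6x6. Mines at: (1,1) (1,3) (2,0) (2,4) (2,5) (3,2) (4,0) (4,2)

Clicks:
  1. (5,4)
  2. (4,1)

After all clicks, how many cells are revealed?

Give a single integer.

Click 1 (5,4) count=0: revealed 9 new [(3,3) (3,4) (3,5) (4,3) (4,4) (4,5) (5,3) (5,4) (5,5)] -> total=9
Click 2 (4,1) count=3: revealed 1 new [(4,1)] -> total=10

Answer: 10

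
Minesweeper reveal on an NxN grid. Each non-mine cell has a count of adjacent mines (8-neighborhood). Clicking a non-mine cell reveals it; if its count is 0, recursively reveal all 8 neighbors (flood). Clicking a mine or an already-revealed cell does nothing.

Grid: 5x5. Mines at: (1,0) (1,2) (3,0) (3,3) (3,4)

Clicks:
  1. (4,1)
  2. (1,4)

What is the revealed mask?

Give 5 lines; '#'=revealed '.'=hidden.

Click 1 (4,1) count=1: revealed 1 new [(4,1)] -> total=1
Click 2 (1,4) count=0: revealed 6 new [(0,3) (0,4) (1,3) (1,4) (2,3) (2,4)] -> total=7

Answer: ...##
...##
...##
.....
.#...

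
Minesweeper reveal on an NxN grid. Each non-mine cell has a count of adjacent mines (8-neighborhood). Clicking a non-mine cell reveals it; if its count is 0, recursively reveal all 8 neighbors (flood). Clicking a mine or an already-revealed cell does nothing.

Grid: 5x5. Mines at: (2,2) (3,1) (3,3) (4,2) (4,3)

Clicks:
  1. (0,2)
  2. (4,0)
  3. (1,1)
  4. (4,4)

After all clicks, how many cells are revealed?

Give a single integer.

Answer: 16

Derivation:
Click 1 (0,2) count=0: revealed 14 new [(0,0) (0,1) (0,2) (0,3) (0,4) (1,0) (1,1) (1,2) (1,3) (1,4) (2,0) (2,1) (2,3) (2,4)] -> total=14
Click 2 (4,0) count=1: revealed 1 new [(4,0)] -> total=15
Click 3 (1,1) count=1: revealed 0 new [(none)] -> total=15
Click 4 (4,4) count=2: revealed 1 new [(4,4)] -> total=16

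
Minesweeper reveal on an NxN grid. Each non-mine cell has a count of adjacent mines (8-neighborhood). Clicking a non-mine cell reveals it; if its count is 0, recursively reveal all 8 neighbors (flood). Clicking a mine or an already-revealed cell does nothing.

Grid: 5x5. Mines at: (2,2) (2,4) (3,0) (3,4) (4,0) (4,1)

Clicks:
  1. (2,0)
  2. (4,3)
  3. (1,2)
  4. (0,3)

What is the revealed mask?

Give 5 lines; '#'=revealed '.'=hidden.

Click 1 (2,0) count=1: revealed 1 new [(2,0)] -> total=1
Click 2 (4,3) count=1: revealed 1 new [(4,3)] -> total=2
Click 3 (1,2) count=1: revealed 1 new [(1,2)] -> total=3
Click 4 (0,3) count=0: revealed 10 new [(0,0) (0,1) (0,2) (0,3) (0,4) (1,0) (1,1) (1,3) (1,4) (2,1)] -> total=13

Answer: #####
#####
##...
.....
...#.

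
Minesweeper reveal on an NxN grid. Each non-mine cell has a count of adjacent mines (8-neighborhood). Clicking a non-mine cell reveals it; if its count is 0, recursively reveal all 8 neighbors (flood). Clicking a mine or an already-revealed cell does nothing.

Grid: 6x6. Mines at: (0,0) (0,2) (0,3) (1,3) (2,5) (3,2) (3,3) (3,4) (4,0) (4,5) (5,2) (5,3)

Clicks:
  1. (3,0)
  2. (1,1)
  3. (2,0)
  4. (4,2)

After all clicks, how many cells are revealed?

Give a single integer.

Click 1 (3,0) count=1: revealed 1 new [(3,0)] -> total=1
Click 2 (1,1) count=2: revealed 1 new [(1,1)] -> total=2
Click 3 (2,0) count=0: revealed 4 new [(1,0) (2,0) (2,1) (3,1)] -> total=6
Click 4 (4,2) count=4: revealed 1 new [(4,2)] -> total=7

Answer: 7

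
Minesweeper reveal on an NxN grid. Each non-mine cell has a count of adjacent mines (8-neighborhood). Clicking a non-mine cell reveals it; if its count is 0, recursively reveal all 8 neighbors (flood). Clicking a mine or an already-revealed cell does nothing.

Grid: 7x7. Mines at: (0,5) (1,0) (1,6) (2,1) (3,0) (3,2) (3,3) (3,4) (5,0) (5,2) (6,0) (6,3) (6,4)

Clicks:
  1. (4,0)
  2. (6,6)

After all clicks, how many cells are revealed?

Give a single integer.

Answer: 11

Derivation:
Click 1 (4,0) count=2: revealed 1 new [(4,0)] -> total=1
Click 2 (6,6) count=0: revealed 10 new [(2,5) (2,6) (3,5) (3,6) (4,5) (4,6) (5,5) (5,6) (6,5) (6,6)] -> total=11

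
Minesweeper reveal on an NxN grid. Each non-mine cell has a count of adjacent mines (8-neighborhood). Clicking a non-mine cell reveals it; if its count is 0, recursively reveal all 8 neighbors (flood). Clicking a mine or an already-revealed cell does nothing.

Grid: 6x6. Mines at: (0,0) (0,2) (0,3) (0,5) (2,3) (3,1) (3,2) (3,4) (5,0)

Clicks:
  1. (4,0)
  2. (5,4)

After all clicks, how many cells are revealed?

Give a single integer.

Answer: 11

Derivation:
Click 1 (4,0) count=2: revealed 1 new [(4,0)] -> total=1
Click 2 (5,4) count=0: revealed 10 new [(4,1) (4,2) (4,3) (4,4) (4,5) (5,1) (5,2) (5,3) (5,4) (5,5)] -> total=11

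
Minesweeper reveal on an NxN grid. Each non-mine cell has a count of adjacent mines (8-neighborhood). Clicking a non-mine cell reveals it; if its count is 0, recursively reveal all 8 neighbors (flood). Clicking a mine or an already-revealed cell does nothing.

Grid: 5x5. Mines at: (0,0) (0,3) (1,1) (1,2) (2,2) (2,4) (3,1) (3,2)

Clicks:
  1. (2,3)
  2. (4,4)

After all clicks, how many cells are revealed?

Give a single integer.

Answer: 5

Derivation:
Click 1 (2,3) count=4: revealed 1 new [(2,3)] -> total=1
Click 2 (4,4) count=0: revealed 4 new [(3,3) (3,4) (4,3) (4,4)] -> total=5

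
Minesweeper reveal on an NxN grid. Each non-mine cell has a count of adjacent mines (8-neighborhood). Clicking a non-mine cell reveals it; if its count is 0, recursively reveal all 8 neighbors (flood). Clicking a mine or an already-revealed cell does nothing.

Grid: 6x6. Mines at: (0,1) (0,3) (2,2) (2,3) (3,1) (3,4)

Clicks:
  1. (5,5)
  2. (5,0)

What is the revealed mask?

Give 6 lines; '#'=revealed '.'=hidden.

Click 1 (5,5) count=0: revealed 12 new [(4,0) (4,1) (4,2) (4,3) (4,4) (4,5) (5,0) (5,1) (5,2) (5,3) (5,4) (5,5)] -> total=12
Click 2 (5,0) count=0: revealed 0 new [(none)] -> total=12

Answer: ......
......
......
......
######
######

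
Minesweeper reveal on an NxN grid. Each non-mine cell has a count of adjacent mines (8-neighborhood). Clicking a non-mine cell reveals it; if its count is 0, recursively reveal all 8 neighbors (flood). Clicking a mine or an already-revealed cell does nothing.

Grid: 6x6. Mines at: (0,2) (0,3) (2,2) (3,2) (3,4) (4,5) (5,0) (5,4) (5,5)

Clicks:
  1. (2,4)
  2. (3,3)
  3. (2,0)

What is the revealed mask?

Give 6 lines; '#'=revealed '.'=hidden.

Click 1 (2,4) count=1: revealed 1 new [(2,4)] -> total=1
Click 2 (3,3) count=3: revealed 1 new [(3,3)] -> total=2
Click 3 (2,0) count=0: revealed 10 new [(0,0) (0,1) (1,0) (1,1) (2,0) (2,1) (3,0) (3,1) (4,0) (4,1)] -> total=12

Answer: ##....
##....
##..#.
##.#..
##....
......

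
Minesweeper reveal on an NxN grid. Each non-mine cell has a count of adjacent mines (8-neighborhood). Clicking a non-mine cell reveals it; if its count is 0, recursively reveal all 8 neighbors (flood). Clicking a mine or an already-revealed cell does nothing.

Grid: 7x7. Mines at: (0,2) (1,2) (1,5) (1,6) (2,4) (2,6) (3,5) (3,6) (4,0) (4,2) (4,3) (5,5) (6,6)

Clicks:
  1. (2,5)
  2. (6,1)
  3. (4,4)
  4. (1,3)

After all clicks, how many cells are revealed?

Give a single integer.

Click 1 (2,5) count=6: revealed 1 new [(2,5)] -> total=1
Click 2 (6,1) count=0: revealed 10 new [(5,0) (5,1) (5,2) (5,3) (5,4) (6,0) (6,1) (6,2) (6,3) (6,4)] -> total=11
Click 3 (4,4) count=3: revealed 1 new [(4,4)] -> total=12
Click 4 (1,3) count=3: revealed 1 new [(1,3)] -> total=13

Answer: 13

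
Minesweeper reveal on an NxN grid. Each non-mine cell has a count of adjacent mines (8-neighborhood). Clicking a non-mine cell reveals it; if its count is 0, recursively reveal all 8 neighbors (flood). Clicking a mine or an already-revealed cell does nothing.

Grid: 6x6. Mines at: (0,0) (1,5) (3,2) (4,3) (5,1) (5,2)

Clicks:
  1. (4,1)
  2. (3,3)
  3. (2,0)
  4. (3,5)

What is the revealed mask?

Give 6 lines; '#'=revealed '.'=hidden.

Click 1 (4,1) count=3: revealed 1 new [(4,1)] -> total=1
Click 2 (3,3) count=2: revealed 1 new [(3,3)] -> total=2
Click 3 (2,0) count=0: revealed 7 new [(1,0) (1,1) (2,0) (2,1) (3,0) (3,1) (4,0)] -> total=9
Click 4 (3,5) count=0: revealed 8 new [(2,4) (2,5) (3,4) (3,5) (4,4) (4,5) (5,4) (5,5)] -> total=17

Answer: ......
##....
##..##
##.###
##..##
....##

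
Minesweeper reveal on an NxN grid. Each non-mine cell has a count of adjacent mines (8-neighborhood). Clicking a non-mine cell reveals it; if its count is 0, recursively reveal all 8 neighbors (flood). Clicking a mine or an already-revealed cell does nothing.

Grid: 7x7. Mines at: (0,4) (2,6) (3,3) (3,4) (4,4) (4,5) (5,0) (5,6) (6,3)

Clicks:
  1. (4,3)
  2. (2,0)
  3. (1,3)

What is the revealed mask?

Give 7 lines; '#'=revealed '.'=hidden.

Answer: ####...
####...
####...
###....
####...
.......
.......

Derivation:
Click 1 (4,3) count=3: revealed 1 new [(4,3)] -> total=1
Click 2 (2,0) count=0: revealed 18 new [(0,0) (0,1) (0,2) (0,3) (1,0) (1,1) (1,2) (1,3) (2,0) (2,1) (2,2) (2,3) (3,0) (3,1) (3,2) (4,0) (4,1) (4,2)] -> total=19
Click 3 (1,3) count=1: revealed 0 new [(none)] -> total=19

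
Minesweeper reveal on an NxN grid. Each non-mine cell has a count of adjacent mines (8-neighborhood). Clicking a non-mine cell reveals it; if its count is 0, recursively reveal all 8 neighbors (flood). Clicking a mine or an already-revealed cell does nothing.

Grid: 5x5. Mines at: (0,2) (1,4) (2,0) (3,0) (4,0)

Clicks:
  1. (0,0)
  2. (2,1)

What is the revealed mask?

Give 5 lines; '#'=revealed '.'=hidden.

Click 1 (0,0) count=0: revealed 4 new [(0,0) (0,1) (1,0) (1,1)] -> total=4
Click 2 (2,1) count=2: revealed 1 new [(2,1)] -> total=5

Answer: ##...
##...
.#...
.....
.....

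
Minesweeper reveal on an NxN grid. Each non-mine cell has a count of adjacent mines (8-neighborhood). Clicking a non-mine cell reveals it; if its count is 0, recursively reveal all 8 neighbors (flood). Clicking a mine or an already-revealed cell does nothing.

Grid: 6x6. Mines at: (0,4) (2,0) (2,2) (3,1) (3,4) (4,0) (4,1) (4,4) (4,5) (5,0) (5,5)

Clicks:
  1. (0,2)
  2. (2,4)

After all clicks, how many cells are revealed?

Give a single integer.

Answer: 9

Derivation:
Click 1 (0,2) count=0: revealed 8 new [(0,0) (0,1) (0,2) (0,3) (1,0) (1,1) (1,2) (1,3)] -> total=8
Click 2 (2,4) count=1: revealed 1 new [(2,4)] -> total=9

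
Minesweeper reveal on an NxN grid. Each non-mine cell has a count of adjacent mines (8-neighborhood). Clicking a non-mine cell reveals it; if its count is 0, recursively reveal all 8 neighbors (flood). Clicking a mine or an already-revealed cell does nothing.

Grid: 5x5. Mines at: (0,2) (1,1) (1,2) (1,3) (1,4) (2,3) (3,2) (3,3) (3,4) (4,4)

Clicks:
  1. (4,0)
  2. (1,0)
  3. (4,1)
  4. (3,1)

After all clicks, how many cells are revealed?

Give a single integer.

Answer: 7

Derivation:
Click 1 (4,0) count=0: revealed 6 new [(2,0) (2,1) (3,0) (3,1) (4,0) (4,1)] -> total=6
Click 2 (1,0) count=1: revealed 1 new [(1,0)] -> total=7
Click 3 (4,1) count=1: revealed 0 new [(none)] -> total=7
Click 4 (3,1) count=1: revealed 0 new [(none)] -> total=7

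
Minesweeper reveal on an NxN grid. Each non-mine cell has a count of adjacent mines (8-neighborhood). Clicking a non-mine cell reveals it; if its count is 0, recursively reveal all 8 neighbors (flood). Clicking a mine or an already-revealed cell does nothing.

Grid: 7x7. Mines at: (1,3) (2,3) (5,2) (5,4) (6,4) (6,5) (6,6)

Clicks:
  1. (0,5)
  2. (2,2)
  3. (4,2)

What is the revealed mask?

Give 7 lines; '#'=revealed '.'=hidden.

Click 1 (0,5) count=0: revealed 17 new [(0,4) (0,5) (0,6) (1,4) (1,5) (1,6) (2,4) (2,5) (2,6) (3,4) (3,5) (3,6) (4,4) (4,5) (4,6) (5,5) (5,6)] -> total=17
Click 2 (2,2) count=2: revealed 1 new [(2,2)] -> total=18
Click 3 (4,2) count=1: revealed 1 new [(4,2)] -> total=19

Answer: ....###
....###
..#.###
....###
..#.###
.....##
.......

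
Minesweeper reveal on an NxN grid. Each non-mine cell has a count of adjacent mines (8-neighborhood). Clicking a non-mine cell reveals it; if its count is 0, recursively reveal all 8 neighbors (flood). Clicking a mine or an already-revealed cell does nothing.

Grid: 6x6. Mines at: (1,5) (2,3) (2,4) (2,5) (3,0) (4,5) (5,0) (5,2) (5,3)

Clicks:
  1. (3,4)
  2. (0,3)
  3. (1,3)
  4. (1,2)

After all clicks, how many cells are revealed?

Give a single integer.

Click 1 (3,4) count=4: revealed 1 new [(3,4)] -> total=1
Click 2 (0,3) count=0: revealed 13 new [(0,0) (0,1) (0,2) (0,3) (0,4) (1,0) (1,1) (1,2) (1,3) (1,4) (2,0) (2,1) (2,2)] -> total=14
Click 3 (1,3) count=2: revealed 0 new [(none)] -> total=14
Click 4 (1,2) count=1: revealed 0 new [(none)] -> total=14

Answer: 14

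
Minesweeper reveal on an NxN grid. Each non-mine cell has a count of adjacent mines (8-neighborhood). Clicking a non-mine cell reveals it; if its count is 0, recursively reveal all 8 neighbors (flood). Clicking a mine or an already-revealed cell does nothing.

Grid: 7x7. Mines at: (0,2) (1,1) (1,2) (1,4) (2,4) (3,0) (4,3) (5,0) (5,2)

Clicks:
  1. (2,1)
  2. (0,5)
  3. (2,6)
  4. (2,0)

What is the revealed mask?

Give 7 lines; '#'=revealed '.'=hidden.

Click 1 (2,1) count=3: revealed 1 new [(2,1)] -> total=1
Click 2 (0,5) count=1: revealed 1 new [(0,5)] -> total=2
Click 3 (2,6) count=0: revealed 19 new [(0,6) (1,5) (1,6) (2,5) (2,6) (3,4) (3,5) (3,6) (4,4) (4,5) (4,6) (5,3) (5,4) (5,5) (5,6) (6,3) (6,4) (6,5) (6,6)] -> total=21
Click 4 (2,0) count=2: revealed 1 new [(2,0)] -> total=22

Answer: .....##
.....##
##...##
....###
....###
...####
...####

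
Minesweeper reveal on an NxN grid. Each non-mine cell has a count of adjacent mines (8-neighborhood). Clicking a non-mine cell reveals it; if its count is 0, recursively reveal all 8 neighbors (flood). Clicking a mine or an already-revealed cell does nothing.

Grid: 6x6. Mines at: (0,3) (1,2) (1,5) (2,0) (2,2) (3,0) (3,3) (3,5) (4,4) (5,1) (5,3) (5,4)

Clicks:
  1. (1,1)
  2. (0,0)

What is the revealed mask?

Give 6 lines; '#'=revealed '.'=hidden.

Click 1 (1,1) count=3: revealed 1 new [(1,1)] -> total=1
Click 2 (0,0) count=0: revealed 3 new [(0,0) (0,1) (1,0)] -> total=4

Answer: ##....
##....
......
......
......
......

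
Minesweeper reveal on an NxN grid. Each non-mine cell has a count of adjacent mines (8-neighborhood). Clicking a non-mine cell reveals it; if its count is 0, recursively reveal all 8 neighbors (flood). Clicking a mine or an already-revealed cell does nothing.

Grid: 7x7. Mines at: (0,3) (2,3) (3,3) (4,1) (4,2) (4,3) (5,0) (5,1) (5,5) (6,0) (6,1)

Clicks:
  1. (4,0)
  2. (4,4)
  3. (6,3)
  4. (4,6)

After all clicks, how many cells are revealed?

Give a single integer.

Click 1 (4,0) count=3: revealed 1 new [(4,0)] -> total=1
Click 2 (4,4) count=3: revealed 1 new [(4,4)] -> total=2
Click 3 (6,3) count=0: revealed 6 new [(5,2) (5,3) (5,4) (6,2) (6,3) (6,4)] -> total=8
Click 4 (4,6) count=1: revealed 1 new [(4,6)] -> total=9

Answer: 9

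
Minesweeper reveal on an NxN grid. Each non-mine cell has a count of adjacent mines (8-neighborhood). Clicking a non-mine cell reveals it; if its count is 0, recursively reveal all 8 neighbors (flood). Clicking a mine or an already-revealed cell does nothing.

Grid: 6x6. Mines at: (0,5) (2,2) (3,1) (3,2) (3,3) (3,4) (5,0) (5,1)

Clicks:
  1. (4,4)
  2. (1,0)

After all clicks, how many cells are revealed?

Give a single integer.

Answer: 13

Derivation:
Click 1 (4,4) count=2: revealed 1 new [(4,4)] -> total=1
Click 2 (1,0) count=0: revealed 12 new [(0,0) (0,1) (0,2) (0,3) (0,4) (1,0) (1,1) (1,2) (1,3) (1,4) (2,0) (2,1)] -> total=13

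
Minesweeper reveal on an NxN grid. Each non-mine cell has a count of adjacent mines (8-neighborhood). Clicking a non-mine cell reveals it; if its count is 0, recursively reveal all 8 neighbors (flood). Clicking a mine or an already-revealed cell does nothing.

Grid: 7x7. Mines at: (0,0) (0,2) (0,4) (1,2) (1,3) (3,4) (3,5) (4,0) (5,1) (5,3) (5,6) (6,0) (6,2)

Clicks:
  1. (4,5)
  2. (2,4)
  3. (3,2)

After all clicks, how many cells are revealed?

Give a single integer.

Answer: 11

Derivation:
Click 1 (4,5) count=3: revealed 1 new [(4,5)] -> total=1
Click 2 (2,4) count=3: revealed 1 new [(2,4)] -> total=2
Click 3 (3,2) count=0: revealed 9 new [(2,1) (2,2) (2,3) (3,1) (3,2) (3,3) (4,1) (4,2) (4,3)] -> total=11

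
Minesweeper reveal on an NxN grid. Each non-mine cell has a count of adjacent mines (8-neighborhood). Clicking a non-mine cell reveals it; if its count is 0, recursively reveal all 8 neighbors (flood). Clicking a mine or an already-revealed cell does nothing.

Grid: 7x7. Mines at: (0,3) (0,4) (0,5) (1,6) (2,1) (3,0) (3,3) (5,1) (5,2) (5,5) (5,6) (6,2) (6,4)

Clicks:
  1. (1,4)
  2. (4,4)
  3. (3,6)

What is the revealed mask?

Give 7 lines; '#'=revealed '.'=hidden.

Click 1 (1,4) count=3: revealed 1 new [(1,4)] -> total=1
Click 2 (4,4) count=2: revealed 1 new [(4,4)] -> total=2
Click 3 (3,6) count=0: revealed 8 new [(2,4) (2,5) (2,6) (3,4) (3,5) (3,6) (4,5) (4,6)] -> total=10

Answer: .......
....#..
....###
....###
....###
.......
.......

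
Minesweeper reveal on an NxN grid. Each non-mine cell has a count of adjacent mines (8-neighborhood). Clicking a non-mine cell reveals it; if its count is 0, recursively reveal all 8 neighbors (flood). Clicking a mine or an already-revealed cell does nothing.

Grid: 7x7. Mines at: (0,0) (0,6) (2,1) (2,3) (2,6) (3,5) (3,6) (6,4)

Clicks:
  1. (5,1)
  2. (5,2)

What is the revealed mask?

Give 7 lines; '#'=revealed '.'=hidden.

Answer: .......
.......
.......
#####..
#####..
#####..
####...

Derivation:
Click 1 (5,1) count=0: revealed 19 new [(3,0) (3,1) (3,2) (3,3) (3,4) (4,0) (4,1) (4,2) (4,3) (4,4) (5,0) (5,1) (5,2) (5,3) (5,4) (6,0) (6,1) (6,2) (6,3)] -> total=19
Click 2 (5,2) count=0: revealed 0 new [(none)] -> total=19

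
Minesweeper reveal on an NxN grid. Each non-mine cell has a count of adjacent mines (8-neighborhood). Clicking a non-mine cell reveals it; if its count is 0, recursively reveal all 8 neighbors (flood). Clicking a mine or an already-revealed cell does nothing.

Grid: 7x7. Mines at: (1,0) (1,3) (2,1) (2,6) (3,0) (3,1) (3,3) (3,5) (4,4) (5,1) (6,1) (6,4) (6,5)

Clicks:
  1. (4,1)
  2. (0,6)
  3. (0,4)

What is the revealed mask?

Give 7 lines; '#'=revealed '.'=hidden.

Answer: ....###
....###
.......
.......
.#.....
.......
.......

Derivation:
Click 1 (4,1) count=3: revealed 1 new [(4,1)] -> total=1
Click 2 (0,6) count=0: revealed 6 new [(0,4) (0,5) (0,6) (1,4) (1,5) (1,6)] -> total=7
Click 3 (0,4) count=1: revealed 0 new [(none)] -> total=7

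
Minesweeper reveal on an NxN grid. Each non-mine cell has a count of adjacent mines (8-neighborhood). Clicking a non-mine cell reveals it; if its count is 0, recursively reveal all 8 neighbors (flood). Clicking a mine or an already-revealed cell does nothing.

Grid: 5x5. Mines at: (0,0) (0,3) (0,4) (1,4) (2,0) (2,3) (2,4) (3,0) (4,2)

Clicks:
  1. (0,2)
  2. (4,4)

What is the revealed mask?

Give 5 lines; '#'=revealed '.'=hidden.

Click 1 (0,2) count=1: revealed 1 new [(0,2)] -> total=1
Click 2 (4,4) count=0: revealed 4 new [(3,3) (3,4) (4,3) (4,4)] -> total=5

Answer: ..#..
.....
.....
...##
...##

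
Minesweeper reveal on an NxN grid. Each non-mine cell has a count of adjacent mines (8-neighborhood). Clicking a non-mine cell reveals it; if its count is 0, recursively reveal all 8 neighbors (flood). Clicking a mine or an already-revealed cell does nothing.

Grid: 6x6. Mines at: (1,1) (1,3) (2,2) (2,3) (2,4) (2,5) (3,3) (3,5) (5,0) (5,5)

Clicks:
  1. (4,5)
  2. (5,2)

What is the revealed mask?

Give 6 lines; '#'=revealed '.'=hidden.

Click 1 (4,5) count=2: revealed 1 new [(4,5)] -> total=1
Click 2 (5,2) count=0: revealed 8 new [(4,1) (4,2) (4,3) (4,4) (5,1) (5,2) (5,3) (5,4)] -> total=9

Answer: ......
......
......
......
.#####
.####.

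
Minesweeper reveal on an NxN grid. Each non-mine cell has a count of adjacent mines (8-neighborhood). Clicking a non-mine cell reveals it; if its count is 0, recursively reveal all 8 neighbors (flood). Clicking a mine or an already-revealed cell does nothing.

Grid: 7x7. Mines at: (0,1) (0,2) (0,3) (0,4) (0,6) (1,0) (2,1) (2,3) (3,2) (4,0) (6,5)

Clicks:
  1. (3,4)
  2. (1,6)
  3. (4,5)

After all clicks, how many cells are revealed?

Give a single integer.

Answer: 28

Derivation:
Click 1 (3,4) count=1: revealed 1 new [(3,4)] -> total=1
Click 2 (1,6) count=1: revealed 1 new [(1,6)] -> total=2
Click 3 (4,5) count=0: revealed 26 new [(1,4) (1,5) (2,4) (2,5) (2,6) (3,3) (3,5) (3,6) (4,1) (4,2) (4,3) (4,4) (4,5) (4,6) (5,0) (5,1) (5,2) (5,3) (5,4) (5,5) (5,6) (6,0) (6,1) (6,2) (6,3) (6,4)] -> total=28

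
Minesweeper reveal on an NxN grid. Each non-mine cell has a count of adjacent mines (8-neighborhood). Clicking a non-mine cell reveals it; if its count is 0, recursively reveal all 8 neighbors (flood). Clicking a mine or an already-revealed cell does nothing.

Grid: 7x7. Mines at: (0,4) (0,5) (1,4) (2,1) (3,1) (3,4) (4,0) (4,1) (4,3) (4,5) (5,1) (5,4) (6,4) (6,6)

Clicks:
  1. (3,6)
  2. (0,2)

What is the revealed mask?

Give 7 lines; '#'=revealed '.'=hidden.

Answer: ####...
####...
.......
......#
.......
.......
.......

Derivation:
Click 1 (3,6) count=1: revealed 1 new [(3,6)] -> total=1
Click 2 (0,2) count=0: revealed 8 new [(0,0) (0,1) (0,2) (0,3) (1,0) (1,1) (1,2) (1,3)] -> total=9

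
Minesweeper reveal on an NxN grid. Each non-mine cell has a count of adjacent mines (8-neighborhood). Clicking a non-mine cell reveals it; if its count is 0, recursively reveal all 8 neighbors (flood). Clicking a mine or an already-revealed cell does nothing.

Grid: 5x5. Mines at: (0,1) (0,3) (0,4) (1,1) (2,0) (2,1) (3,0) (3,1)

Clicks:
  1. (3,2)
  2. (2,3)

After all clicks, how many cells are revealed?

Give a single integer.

Click 1 (3,2) count=2: revealed 1 new [(3,2)] -> total=1
Click 2 (2,3) count=0: revealed 11 new [(1,2) (1,3) (1,4) (2,2) (2,3) (2,4) (3,3) (3,4) (4,2) (4,3) (4,4)] -> total=12

Answer: 12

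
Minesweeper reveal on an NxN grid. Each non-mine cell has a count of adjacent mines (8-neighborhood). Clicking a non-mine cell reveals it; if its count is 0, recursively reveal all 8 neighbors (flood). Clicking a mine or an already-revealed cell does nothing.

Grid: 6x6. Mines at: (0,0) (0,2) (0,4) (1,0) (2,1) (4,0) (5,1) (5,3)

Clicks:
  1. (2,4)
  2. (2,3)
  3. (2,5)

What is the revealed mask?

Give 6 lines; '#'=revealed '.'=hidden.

Answer: ......
..####
..####
..####
..####
....##

Derivation:
Click 1 (2,4) count=0: revealed 18 new [(1,2) (1,3) (1,4) (1,5) (2,2) (2,3) (2,4) (2,5) (3,2) (3,3) (3,4) (3,5) (4,2) (4,3) (4,4) (4,5) (5,4) (5,5)] -> total=18
Click 2 (2,3) count=0: revealed 0 new [(none)] -> total=18
Click 3 (2,5) count=0: revealed 0 new [(none)] -> total=18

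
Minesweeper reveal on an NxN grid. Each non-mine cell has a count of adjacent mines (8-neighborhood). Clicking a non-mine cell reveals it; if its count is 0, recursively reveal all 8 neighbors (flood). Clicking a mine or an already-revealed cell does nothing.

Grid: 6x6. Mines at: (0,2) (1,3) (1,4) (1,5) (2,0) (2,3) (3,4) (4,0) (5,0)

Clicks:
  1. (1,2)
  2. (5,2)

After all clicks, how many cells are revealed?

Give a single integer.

Answer: 14

Derivation:
Click 1 (1,2) count=3: revealed 1 new [(1,2)] -> total=1
Click 2 (5,2) count=0: revealed 13 new [(3,1) (3,2) (3,3) (4,1) (4,2) (4,3) (4,4) (4,5) (5,1) (5,2) (5,3) (5,4) (5,5)] -> total=14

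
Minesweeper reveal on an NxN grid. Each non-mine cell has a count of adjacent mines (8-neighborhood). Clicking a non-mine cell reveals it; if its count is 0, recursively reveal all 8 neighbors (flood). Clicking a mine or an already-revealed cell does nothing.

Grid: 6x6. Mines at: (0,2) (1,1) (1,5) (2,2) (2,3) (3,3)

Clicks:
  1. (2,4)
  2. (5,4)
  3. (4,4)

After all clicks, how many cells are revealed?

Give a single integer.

Answer: 21

Derivation:
Click 1 (2,4) count=3: revealed 1 new [(2,4)] -> total=1
Click 2 (5,4) count=0: revealed 20 new [(2,0) (2,1) (2,5) (3,0) (3,1) (3,2) (3,4) (3,5) (4,0) (4,1) (4,2) (4,3) (4,4) (4,5) (5,0) (5,1) (5,2) (5,3) (5,4) (5,5)] -> total=21
Click 3 (4,4) count=1: revealed 0 new [(none)] -> total=21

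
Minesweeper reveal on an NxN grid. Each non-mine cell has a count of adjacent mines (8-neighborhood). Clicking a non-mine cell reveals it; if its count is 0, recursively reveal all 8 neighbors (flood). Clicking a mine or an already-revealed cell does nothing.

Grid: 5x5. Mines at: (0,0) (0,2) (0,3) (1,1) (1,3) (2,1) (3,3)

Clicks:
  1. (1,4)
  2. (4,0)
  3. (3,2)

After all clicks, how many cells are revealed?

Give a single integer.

Click 1 (1,4) count=2: revealed 1 new [(1,4)] -> total=1
Click 2 (4,0) count=0: revealed 6 new [(3,0) (3,1) (3,2) (4,0) (4,1) (4,2)] -> total=7
Click 3 (3,2) count=2: revealed 0 new [(none)] -> total=7

Answer: 7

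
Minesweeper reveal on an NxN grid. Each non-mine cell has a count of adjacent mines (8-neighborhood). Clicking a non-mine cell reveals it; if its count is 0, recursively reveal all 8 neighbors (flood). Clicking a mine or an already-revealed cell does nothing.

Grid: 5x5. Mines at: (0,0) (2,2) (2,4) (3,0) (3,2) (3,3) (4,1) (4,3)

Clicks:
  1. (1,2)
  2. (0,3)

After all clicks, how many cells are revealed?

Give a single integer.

Click 1 (1,2) count=1: revealed 1 new [(1,2)] -> total=1
Click 2 (0,3) count=0: revealed 7 new [(0,1) (0,2) (0,3) (0,4) (1,1) (1,3) (1,4)] -> total=8

Answer: 8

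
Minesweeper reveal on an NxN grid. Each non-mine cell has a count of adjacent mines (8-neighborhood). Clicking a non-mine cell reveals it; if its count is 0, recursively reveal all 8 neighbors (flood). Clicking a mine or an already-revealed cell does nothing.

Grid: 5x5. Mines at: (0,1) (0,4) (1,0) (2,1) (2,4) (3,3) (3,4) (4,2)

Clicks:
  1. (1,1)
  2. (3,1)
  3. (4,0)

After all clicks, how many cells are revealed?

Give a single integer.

Click 1 (1,1) count=3: revealed 1 new [(1,1)] -> total=1
Click 2 (3,1) count=2: revealed 1 new [(3,1)] -> total=2
Click 3 (4,0) count=0: revealed 3 new [(3,0) (4,0) (4,1)] -> total=5

Answer: 5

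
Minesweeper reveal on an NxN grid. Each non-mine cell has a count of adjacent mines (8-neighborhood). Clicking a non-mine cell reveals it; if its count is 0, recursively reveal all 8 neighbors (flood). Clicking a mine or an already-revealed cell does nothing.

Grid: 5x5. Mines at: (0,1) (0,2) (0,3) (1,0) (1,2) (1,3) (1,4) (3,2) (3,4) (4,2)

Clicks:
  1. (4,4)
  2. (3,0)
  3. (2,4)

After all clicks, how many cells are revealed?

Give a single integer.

Click 1 (4,4) count=1: revealed 1 new [(4,4)] -> total=1
Click 2 (3,0) count=0: revealed 6 new [(2,0) (2,1) (3,0) (3,1) (4,0) (4,1)] -> total=7
Click 3 (2,4) count=3: revealed 1 new [(2,4)] -> total=8

Answer: 8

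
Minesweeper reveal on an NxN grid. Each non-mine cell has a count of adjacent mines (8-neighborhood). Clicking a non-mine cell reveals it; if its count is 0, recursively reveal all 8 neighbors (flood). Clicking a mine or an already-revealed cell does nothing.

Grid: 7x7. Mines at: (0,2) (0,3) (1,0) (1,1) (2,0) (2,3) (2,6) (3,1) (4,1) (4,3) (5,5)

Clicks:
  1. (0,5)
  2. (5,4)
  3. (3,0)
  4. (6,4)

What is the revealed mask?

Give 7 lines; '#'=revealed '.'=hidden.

Answer: ....###
....###
.......
#......
.......
....#..
....#..

Derivation:
Click 1 (0,5) count=0: revealed 6 new [(0,4) (0,5) (0,6) (1,4) (1,5) (1,6)] -> total=6
Click 2 (5,4) count=2: revealed 1 new [(5,4)] -> total=7
Click 3 (3,0) count=3: revealed 1 new [(3,0)] -> total=8
Click 4 (6,4) count=1: revealed 1 new [(6,4)] -> total=9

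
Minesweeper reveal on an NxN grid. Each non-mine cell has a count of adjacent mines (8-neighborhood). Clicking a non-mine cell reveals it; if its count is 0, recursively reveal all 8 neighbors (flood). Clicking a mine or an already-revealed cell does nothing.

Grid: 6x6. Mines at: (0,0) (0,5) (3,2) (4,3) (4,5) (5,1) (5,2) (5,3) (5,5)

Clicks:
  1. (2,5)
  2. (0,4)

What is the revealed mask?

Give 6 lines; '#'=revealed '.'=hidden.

Answer: .####.
.#####
.#####
...###
......
......

Derivation:
Click 1 (2,5) count=0: revealed 17 new [(0,1) (0,2) (0,3) (0,4) (1,1) (1,2) (1,3) (1,4) (1,5) (2,1) (2,2) (2,3) (2,4) (2,5) (3,3) (3,4) (3,5)] -> total=17
Click 2 (0,4) count=1: revealed 0 new [(none)] -> total=17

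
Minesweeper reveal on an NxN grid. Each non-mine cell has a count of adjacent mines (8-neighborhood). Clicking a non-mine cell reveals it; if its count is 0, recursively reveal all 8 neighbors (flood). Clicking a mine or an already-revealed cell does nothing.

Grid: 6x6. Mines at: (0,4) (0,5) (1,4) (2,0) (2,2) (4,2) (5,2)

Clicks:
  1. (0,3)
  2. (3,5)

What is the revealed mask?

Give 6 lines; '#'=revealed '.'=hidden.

Click 1 (0,3) count=2: revealed 1 new [(0,3)] -> total=1
Click 2 (3,5) count=0: revealed 12 new [(2,3) (2,4) (2,5) (3,3) (3,4) (3,5) (4,3) (4,4) (4,5) (5,3) (5,4) (5,5)] -> total=13

Answer: ...#..
......
...###
...###
...###
...###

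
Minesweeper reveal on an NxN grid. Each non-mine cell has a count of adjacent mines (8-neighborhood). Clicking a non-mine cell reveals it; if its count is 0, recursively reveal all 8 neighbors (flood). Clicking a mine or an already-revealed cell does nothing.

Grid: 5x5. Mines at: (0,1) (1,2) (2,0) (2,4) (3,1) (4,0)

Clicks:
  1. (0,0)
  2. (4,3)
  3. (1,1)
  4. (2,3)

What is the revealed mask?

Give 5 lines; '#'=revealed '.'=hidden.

Answer: #....
.#...
...#.
..###
..###

Derivation:
Click 1 (0,0) count=1: revealed 1 new [(0,0)] -> total=1
Click 2 (4,3) count=0: revealed 6 new [(3,2) (3,3) (3,4) (4,2) (4,3) (4,4)] -> total=7
Click 3 (1,1) count=3: revealed 1 new [(1,1)] -> total=8
Click 4 (2,3) count=2: revealed 1 new [(2,3)] -> total=9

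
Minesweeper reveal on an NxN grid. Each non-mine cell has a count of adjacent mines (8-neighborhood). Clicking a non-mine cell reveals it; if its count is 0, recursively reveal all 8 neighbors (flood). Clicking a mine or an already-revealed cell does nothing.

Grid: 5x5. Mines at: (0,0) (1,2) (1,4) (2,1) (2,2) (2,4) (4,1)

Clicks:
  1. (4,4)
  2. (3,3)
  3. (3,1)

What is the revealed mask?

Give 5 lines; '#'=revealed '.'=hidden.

Answer: .....
.....
.....
.####
..###

Derivation:
Click 1 (4,4) count=0: revealed 6 new [(3,2) (3,3) (3,4) (4,2) (4,3) (4,4)] -> total=6
Click 2 (3,3) count=2: revealed 0 new [(none)] -> total=6
Click 3 (3,1) count=3: revealed 1 new [(3,1)] -> total=7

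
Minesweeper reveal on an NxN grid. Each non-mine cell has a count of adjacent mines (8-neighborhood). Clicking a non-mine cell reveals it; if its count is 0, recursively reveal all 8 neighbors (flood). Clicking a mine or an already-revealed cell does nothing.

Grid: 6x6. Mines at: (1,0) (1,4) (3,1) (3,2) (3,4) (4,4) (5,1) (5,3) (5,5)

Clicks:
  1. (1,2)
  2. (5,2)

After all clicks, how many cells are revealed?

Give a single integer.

Click 1 (1,2) count=0: revealed 9 new [(0,1) (0,2) (0,3) (1,1) (1,2) (1,3) (2,1) (2,2) (2,3)] -> total=9
Click 2 (5,2) count=2: revealed 1 new [(5,2)] -> total=10

Answer: 10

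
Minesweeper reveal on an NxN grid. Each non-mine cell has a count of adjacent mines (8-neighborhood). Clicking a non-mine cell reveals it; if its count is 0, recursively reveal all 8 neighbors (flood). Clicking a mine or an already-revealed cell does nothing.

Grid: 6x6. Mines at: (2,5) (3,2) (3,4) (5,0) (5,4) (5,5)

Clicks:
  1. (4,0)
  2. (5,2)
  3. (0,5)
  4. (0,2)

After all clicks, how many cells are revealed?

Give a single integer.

Click 1 (4,0) count=1: revealed 1 new [(4,0)] -> total=1
Click 2 (5,2) count=0: revealed 6 new [(4,1) (4,2) (4,3) (5,1) (5,2) (5,3)] -> total=7
Click 3 (0,5) count=0: revealed 19 new [(0,0) (0,1) (0,2) (0,3) (0,4) (0,5) (1,0) (1,1) (1,2) (1,3) (1,4) (1,5) (2,0) (2,1) (2,2) (2,3) (2,4) (3,0) (3,1)] -> total=26
Click 4 (0,2) count=0: revealed 0 new [(none)] -> total=26

Answer: 26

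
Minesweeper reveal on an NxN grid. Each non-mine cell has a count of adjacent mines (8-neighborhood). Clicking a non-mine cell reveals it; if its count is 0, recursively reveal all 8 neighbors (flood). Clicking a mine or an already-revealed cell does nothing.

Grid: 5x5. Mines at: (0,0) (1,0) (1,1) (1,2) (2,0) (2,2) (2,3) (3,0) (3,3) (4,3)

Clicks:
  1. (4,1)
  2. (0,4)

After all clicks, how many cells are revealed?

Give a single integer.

Answer: 5

Derivation:
Click 1 (4,1) count=1: revealed 1 new [(4,1)] -> total=1
Click 2 (0,4) count=0: revealed 4 new [(0,3) (0,4) (1,3) (1,4)] -> total=5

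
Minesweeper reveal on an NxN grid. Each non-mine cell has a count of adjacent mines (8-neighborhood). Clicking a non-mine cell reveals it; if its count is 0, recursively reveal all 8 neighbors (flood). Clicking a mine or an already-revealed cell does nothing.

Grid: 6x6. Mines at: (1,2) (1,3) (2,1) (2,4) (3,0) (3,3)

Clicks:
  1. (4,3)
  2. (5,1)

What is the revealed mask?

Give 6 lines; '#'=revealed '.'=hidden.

Answer: ......
......
......
....##
######
######

Derivation:
Click 1 (4,3) count=1: revealed 1 new [(4,3)] -> total=1
Click 2 (5,1) count=0: revealed 13 new [(3,4) (3,5) (4,0) (4,1) (4,2) (4,4) (4,5) (5,0) (5,1) (5,2) (5,3) (5,4) (5,5)] -> total=14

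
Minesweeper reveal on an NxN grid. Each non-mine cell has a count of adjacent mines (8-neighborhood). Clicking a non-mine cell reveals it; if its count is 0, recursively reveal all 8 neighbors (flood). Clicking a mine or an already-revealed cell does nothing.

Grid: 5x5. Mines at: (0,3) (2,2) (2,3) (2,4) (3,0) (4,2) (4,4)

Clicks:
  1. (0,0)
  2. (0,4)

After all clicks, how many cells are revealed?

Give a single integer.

Click 1 (0,0) count=0: revealed 8 new [(0,0) (0,1) (0,2) (1,0) (1,1) (1,2) (2,0) (2,1)] -> total=8
Click 2 (0,4) count=1: revealed 1 new [(0,4)] -> total=9

Answer: 9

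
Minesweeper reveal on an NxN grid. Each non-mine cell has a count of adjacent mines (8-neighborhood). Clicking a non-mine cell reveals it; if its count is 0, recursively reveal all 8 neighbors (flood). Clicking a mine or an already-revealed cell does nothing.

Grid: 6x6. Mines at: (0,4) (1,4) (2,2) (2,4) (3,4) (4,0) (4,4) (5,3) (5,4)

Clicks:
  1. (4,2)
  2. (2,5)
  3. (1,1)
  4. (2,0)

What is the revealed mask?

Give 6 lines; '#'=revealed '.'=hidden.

Answer: ####..
####..
##...#
##....
..#...
......

Derivation:
Click 1 (4,2) count=1: revealed 1 new [(4,2)] -> total=1
Click 2 (2,5) count=3: revealed 1 new [(2,5)] -> total=2
Click 3 (1,1) count=1: revealed 1 new [(1,1)] -> total=3
Click 4 (2,0) count=0: revealed 11 new [(0,0) (0,1) (0,2) (0,3) (1,0) (1,2) (1,3) (2,0) (2,1) (3,0) (3,1)] -> total=14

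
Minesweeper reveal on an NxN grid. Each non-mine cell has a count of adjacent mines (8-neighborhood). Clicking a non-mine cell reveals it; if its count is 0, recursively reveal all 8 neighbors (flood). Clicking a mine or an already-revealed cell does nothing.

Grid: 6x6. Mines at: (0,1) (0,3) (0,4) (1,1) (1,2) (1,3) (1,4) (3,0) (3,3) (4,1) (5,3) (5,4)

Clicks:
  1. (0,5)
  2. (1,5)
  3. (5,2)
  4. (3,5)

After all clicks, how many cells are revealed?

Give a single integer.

Answer: 9

Derivation:
Click 1 (0,5) count=2: revealed 1 new [(0,5)] -> total=1
Click 2 (1,5) count=2: revealed 1 new [(1,5)] -> total=2
Click 3 (5,2) count=2: revealed 1 new [(5,2)] -> total=3
Click 4 (3,5) count=0: revealed 6 new [(2,4) (2,5) (3,4) (3,5) (4,4) (4,5)] -> total=9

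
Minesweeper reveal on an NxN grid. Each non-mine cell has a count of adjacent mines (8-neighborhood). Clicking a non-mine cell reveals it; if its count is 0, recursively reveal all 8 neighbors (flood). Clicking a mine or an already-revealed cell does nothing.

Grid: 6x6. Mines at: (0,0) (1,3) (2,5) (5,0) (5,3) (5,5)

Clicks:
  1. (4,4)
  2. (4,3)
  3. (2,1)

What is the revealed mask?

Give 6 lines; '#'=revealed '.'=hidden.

Click 1 (4,4) count=2: revealed 1 new [(4,4)] -> total=1
Click 2 (4,3) count=1: revealed 1 new [(4,3)] -> total=2
Click 3 (2,1) count=0: revealed 16 new [(1,0) (1,1) (1,2) (2,0) (2,1) (2,2) (2,3) (2,4) (3,0) (3,1) (3,2) (3,3) (3,4) (4,0) (4,1) (4,2)] -> total=18

Answer: ......
###...
#####.
#####.
#####.
......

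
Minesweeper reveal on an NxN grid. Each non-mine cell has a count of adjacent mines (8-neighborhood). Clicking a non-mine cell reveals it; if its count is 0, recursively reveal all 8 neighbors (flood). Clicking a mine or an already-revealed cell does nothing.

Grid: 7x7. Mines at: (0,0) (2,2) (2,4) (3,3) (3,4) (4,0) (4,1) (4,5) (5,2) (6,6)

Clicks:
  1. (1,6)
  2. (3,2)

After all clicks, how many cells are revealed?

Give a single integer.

Answer: 17

Derivation:
Click 1 (1,6) count=0: revealed 16 new [(0,1) (0,2) (0,3) (0,4) (0,5) (0,6) (1,1) (1,2) (1,3) (1,4) (1,5) (1,6) (2,5) (2,6) (3,5) (3,6)] -> total=16
Click 2 (3,2) count=3: revealed 1 new [(3,2)] -> total=17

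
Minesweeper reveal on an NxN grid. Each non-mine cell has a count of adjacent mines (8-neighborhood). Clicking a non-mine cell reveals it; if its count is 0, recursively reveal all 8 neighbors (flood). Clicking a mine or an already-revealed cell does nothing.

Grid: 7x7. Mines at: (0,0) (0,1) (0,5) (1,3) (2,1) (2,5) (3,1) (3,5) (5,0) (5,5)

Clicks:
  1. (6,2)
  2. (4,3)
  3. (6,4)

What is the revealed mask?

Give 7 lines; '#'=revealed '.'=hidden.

Click 1 (6,2) count=0: revealed 18 new [(2,2) (2,3) (2,4) (3,2) (3,3) (3,4) (4,1) (4,2) (4,3) (4,4) (5,1) (5,2) (5,3) (5,4) (6,1) (6,2) (6,3) (6,4)] -> total=18
Click 2 (4,3) count=0: revealed 0 new [(none)] -> total=18
Click 3 (6,4) count=1: revealed 0 new [(none)] -> total=18

Answer: .......
.......
..###..
..###..
.####..
.####..
.####..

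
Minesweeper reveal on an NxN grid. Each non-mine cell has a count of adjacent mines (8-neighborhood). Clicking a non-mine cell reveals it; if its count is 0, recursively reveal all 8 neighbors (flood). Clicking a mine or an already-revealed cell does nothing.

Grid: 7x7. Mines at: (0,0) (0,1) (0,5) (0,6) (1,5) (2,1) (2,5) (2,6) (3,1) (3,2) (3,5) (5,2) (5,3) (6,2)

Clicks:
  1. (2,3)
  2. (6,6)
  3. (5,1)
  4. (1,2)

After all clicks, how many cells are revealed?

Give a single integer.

Click 1 (2,3) count=1: revealed 1 new [(2,3)] -> total=1
Click 2 (6,6) count=0: revealed 9 new [(4,4) (4,5) (4,6) (5,4) (5,5) (5,6) (6,4) (6,5) (6,6)] -> total=10
Click 3 (5,1) count=2: revealed 1 new [(5,1)] -> total=11
Click 4 (1,2) count=2: revealed 1 new [(1,2)] -> total=12

Answer: 12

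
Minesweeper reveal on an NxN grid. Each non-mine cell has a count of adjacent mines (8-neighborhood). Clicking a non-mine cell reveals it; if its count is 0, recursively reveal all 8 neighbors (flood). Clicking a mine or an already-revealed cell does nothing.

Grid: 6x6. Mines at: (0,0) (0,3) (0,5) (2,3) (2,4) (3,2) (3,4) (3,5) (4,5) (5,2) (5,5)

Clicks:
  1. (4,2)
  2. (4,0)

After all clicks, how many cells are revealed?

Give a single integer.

Answer: 11

Derivation:
Click 1 (4,2) count=2: revealed 1 new [(4,2)] -> total=1
Click 2 (4,0) count=0: revealed 10 new [(1,0) (1,1) (2,0) (2,1) (3,0) (3,1) (4,0) (4,1) (5,0) (5,1)] -> total=11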